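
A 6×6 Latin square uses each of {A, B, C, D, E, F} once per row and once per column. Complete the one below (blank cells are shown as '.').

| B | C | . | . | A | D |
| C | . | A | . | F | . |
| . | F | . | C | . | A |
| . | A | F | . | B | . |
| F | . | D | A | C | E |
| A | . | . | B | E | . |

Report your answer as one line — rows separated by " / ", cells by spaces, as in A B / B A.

(r1,c3) = E
(r1,c4) = F
(r2,c6) = B
(r3,c3) = B
(r3,c5) = D
(r4,c6) = C
(r5,c2) = B
(r6,c2) = D
(r6,c3) = C
(r6,c6) = F
(r2,c2) = E
(r2,c4) = D
(r3,c1) = E
(r4,c1) = D
(r4,c4) = E

B C E F A D / C E A D F B / E F B C D A / D A F E B C / F B D A C E / A D C B E F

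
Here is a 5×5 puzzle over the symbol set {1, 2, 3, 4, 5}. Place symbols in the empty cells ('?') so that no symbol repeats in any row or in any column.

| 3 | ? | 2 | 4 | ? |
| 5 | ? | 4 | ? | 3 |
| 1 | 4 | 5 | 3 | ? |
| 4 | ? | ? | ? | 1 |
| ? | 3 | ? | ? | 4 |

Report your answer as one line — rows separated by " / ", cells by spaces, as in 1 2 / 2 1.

3 1 2 4 5 / 5 2 4 1 3 / 1 4 5 3 2 / 4 5 3 2 1 / 2 3 1 5 4

(r1,c5): row 1 has {2,3,4}; column 5 has {1,3,4}, so it must be 5.
(r3,c5): row 3 has {1,3,4,5}; column 5 has {1,3,4,5}, so it must be 2.
(r4,c3): row 4 has {1,4}; column 3 has {2,4,5}, so it must be 3.
(r5,c1): row 5 has {3,4}; column 1 has {1,3,4,5}, so it must be 2.
(r5,c3): row 5 has {2,3,4}; column 3 has {2,3,4,5}, so it must be 1.
(r5,c4): row 5 has {1,2,3,4}; column 4 has {3,4}, so it must be 5.
(r1,c2): row 1 has {2,3,4,5}; column 2 has {3,4}, so it must be 1.
(r2,c2): row 2 has {3,4,5}; column 2 has {1,3,4}, so it must be 2.
(r2,c4): row 2 has {2,3,4,5}; column 4 has {3,4,5}, so it must be 1.
(r4,c2): row 4 has {1,3,4}; column 2 has {1,2,3,4}, so it must be 5.
(r4,c4): row 4 has {1,3,4,5}; column 4 has {1,3,4,5}, so it must be 2.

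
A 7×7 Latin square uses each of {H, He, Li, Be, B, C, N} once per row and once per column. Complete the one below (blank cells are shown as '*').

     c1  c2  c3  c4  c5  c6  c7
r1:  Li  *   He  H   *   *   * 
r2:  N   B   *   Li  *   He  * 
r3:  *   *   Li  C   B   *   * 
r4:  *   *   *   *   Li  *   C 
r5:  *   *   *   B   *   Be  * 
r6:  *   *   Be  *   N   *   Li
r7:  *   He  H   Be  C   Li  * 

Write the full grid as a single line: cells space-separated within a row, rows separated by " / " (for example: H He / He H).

Li N He H Be C B / N B C Li H He Be / Be H Li C B N He / He Be B N Li H C / C Li N B He Be H / H C Be He N B Li / B He H Be C Li N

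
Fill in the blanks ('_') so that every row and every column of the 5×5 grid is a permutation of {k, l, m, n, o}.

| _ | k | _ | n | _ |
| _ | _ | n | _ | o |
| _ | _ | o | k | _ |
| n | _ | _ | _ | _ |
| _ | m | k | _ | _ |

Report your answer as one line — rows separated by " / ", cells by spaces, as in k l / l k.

o k l n m / k l n m o / m n o k l / n o m l k / l m k o n

(r2,c2): row 2 has {n,o}; column 2 has {k,m}, so it must be l.
(r2,c4): row 2 has {l,n,o}; column 4 has {k,n}, so it must be m.
(r3,c2): row 3 has {k,o}; column 2 has {k,l,m}, so it must be n.
(r4,c2): row 4 has {n}; column 2 has {k,l,m,n}, so it must be o.
(r4,c4): row 4 has {n,o}; column 4 has {k,m,n}, so it must be l.
(r5,c4): row 5 has {k,m}; column 4 has {k,l,m,n}, so it must be o.
(r2,c1): row 2 has {l,m,n,o}; column 1 has {n}, so it must be k.
(r4,c3): row 4 has {l,n,o}; column 3 has {k,n,o}, so it must be m.
(r4,c5): row 4 has {l,m,n,o}; column 5 has {o}, so it must be k.
(r5,c1): row 5 has {k,m,o}; column 1 has {k,n}, so it must be l.
(r5,c5): row 5 has {k,l,m,o}; column 5 has {k,o}, so it must be n.
(r1,c3): row 1 has {k,n}; column 3 has {k,m,n,o}, so it must be l.
(r1,c5): row 1 has {k,l,n}; column 5 has {k,n,o}, so it must be m.
(r3,c1): row 3 has {k,n,o}; column 1 has {k,l,n}, so it must be m.
(r3,c5): row 3 has {k,m,n,o}; column 5 has {k,m,n,o}, so it must be l.
(r1,c1): row 1 has {k,l,m,n}; column 1 has {k,l,m,n}, so it must be o.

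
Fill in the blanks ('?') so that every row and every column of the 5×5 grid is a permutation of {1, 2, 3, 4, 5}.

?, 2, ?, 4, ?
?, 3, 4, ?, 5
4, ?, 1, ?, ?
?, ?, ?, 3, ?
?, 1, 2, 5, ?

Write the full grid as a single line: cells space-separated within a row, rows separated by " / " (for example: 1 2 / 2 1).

5 2 3 4 1 / 2 3 4 1 5 / 4 5 1 2 3 / 1 4 5 3 2 / 3 1 2 5 4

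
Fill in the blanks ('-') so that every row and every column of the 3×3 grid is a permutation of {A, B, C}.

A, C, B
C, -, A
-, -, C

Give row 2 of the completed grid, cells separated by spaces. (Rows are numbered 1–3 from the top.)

C B A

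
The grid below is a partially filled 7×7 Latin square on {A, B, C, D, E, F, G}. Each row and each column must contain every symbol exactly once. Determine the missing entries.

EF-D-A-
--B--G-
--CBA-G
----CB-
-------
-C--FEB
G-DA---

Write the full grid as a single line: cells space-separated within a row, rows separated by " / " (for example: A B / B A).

E F G D B A C / C A B F D G E / F E C B A D G / A G F E C B D / B D E C G F A / D C A G F E B / G B D A E C F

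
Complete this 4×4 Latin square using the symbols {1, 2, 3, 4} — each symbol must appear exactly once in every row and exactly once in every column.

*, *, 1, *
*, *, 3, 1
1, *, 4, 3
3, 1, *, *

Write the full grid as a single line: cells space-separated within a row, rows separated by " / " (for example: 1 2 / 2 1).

Cell (r3,c2): row 3 has {1,3,4}; column 2 has {1} → 2.
Cell (r4,c3): row 4 has {1,3}; column 3 has {1,3,4} → 2.
Cell (r4,c4): row 4 has {1,2,3}; column 4 has {1,3} → 4.
Cell (r1,c4): row 1 has {1}; column 4 has {1,3,4} → 2.
Cell (r2,c2): row 2 has {1,3}; column 2 has {1,2} → 4.
Cell (r1,c1): row 1 has {1,2}; column 1 has {1,3} → 4.
Cell (r1,c2): row 1 has {1,2,4}; column 2 has {1,2,4} → 3.
Cell (r2,c1): row 2 has {1,3,4}; column 1 has {1,3,4} → 2.

4 3 1 2 / 2 4 3 1 / 1 2 4 3 / 3 1 2 4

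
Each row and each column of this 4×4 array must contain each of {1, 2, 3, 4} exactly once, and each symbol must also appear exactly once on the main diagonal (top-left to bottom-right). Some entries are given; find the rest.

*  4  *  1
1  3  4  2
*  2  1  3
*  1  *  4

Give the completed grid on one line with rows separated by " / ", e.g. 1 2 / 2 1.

2 4 3 1 / 1 3 4 2 / 4 2 1 3 / 3 1 2 4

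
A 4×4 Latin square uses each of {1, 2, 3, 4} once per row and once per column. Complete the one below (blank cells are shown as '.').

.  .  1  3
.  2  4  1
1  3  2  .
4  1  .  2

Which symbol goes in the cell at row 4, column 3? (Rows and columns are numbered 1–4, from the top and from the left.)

3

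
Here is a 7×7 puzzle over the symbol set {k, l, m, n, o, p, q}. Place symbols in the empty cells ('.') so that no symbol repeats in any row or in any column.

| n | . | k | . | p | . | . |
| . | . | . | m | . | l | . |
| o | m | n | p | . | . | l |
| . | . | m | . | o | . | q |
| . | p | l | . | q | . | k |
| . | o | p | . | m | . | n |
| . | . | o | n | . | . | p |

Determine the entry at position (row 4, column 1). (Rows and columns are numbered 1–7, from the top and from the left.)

l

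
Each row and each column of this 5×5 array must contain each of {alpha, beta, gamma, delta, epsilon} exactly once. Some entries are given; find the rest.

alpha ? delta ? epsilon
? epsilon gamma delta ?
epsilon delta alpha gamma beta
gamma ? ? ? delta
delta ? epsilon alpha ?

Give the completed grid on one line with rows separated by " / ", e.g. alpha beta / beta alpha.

(r1,c4) = beta
(r2,c1) = beta
(r2,c5) = alpha
(r4,c3) = beta
(r4,c4) = epsilon
(r5,c5) = gamma
(r1,c2) = gamma
(r4,c2) = alpha
(r5,c2) = beta

alpha gamma delta beta epsilon / beta epsilon gamma delta alpha / epsilon delta alpha gamma beta / gamma alpha beta epsilon delta / delta beta epsilon alpha gamma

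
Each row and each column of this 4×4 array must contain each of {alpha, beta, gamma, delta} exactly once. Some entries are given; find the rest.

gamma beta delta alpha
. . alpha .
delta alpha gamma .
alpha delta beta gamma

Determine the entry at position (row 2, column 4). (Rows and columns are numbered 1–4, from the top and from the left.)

At row 2, column 1: row 2 has {alpha}; column 1 has {alpha,gamma,delta}; that leaves beta.
At row 2, column 2: row 2 has {alpha,beta}; column 2 has {alpha,beta,delta}; that leaves gamma.
At row 2, column 4: row 2 has {alpha,beta,gamma}; column 4 has {alpha,gamma}; that leaves delta.

delta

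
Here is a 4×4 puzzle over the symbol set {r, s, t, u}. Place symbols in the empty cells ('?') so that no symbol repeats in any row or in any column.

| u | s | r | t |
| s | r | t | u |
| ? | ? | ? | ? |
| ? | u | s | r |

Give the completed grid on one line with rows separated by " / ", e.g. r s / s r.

(r3,c2) = t
(r3,c3) = u
(r3,c4) = s
(r4,c1) = t
(r3,c1) = r

u s r t / s r t u / r t u s / t u s r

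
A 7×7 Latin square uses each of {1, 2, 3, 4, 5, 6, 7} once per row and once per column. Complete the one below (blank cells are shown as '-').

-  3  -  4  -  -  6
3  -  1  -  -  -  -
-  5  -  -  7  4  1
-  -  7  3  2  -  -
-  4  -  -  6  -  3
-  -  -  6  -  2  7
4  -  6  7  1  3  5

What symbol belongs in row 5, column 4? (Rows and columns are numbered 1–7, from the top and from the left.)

1

(r1,c5): row 1 has {3,4,6}; column 5 has {1,2,6,7}, so it must be 5.
(r2,c5): row 2 has {1,3}; column 5 has {1,2,5,6,7}, so it must be 4.
(r2,c7): row 2 has {1,3,4}; column 7 has {1,3,5,6,7}, so it must be 2.
(r3,c4): row 3 has {1,4,5,7}; column 4 has {3,4,6,7}, so it must be 2.
(r4,c7): row 4 has {2,3,7}; column 7 has {1,2,3,5,6,7}, so it must be 4.
(r6,c2): row 6 has {2,6,7}; column 2 has {3,4,5}, so it must be 1.
(r6,c5): row 6 has {1,2,6,7}; column 5 has {1,2,4,5,6,7}, so it must be 3.
(r7,c2): row 7 has {1,3,4,5,6,7}; column 2 has {1,3,4,5}, so it must be 2.
(r1,c3): row 1 has {3,4,5,6}; column 3 has {1,6,7}, so it must be 2.
(r2,c4): row 2 has {1,2,3,4}; column 4 has {2,3,4,6,7}, so it must be 5.
(r3,c1): row 3 has {1,2,4,5,7}; column 1 has {3,4}, so it must be 6.
(r3,c3): row 3 has {1,2,4,5,6,7}; column 3 has {1,2,6,7}, so it must be 3.
(r4,c2): row 4 has {2,3,4,7}; column 2 has {1,2,3,4,5}, so it must be 6.
(r5,c3): row 5 has {3,4,6}; column 3 has {1,2,3,6,7}, so it must be 5.
(r5,c4): row 5 has {3,4,5,6}; column 4 has {2,3,4,5,6,7}, so it must be 1.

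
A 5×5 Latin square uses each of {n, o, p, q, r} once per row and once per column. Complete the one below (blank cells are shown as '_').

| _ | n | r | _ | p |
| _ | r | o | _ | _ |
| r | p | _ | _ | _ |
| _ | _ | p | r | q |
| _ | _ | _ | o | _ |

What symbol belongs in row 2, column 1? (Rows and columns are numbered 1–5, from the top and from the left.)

q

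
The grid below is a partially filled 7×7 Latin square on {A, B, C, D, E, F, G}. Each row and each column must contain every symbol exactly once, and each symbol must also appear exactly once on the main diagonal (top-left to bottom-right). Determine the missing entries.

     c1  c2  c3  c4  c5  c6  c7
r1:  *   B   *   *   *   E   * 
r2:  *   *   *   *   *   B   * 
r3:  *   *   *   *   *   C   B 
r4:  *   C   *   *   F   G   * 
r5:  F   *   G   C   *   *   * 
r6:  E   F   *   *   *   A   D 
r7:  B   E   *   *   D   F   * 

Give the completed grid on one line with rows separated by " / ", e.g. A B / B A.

At row 5, column 6: row 5 has {C,F,G}; column 6 has {A,B,C,E,F,G}; that leaves D.
At row 5, column 2: row 5 has {C,D,F,G}; column 2 has {B,C,E,F}; that leaves A.
At row 5, column 7: row 5 has {A,C,D,F,G}; column 7 has {B,D}; that leaves E.
At row 4, column 7: row 4 has {C,F,G}; column 7 has {B,D,E}; that leaves A.
At row 5, column 5: row 5 has {A,C,D,E,F,G}; column 5 has {D,F}; the diagonal has {A}; that leaves B.
At row 4, column 1: row 4 has {A,C,F,G}; column 1 has {B,E,F}; that leaves D.
At row 4, column 4: row 4 has {A,C,D,F,G}; column 4 has {C}; the diagonal has {A,B}; that leaves E.
At row 4, column 3: row 4 has {A,C,D,E,F,G}; column 3 has {G}; that leaves B.
At row 6, column 3: row 6 has {A,D,E,F}; column 3 has {B,G}; that leaves C.
At row 6, column 5: row 6 has {A,C,D,E,F}; column 5 has {B,D,F}; that leaves G.
At row 7, column 3: row 7 has {B,D,E,F}; column 3 has {B,C,G}; that leaves A.
At row 7, column 4: row 7 has {A,B,D,E,F}; column 4 has {C,E}; that leaves G.
At row 7, column 7: row 7 has {A,B,D,E,F,G}; column 7 has {A,B,D,E}; the diagonal has {A,B,E}; that leaves C.
At row 1, column 1: row 1 has {B,E}; column 1 has {B,D,E,F}; the diagonal has {A,B,C,E}; that leaves G.
At row 1, column 7: row 1 has {B,E,G}; column 7 has {A,B,C,D,E}; that leaves F.
At row 2, column 2: row 2 has {B}; column 2 has {A,B,C,E,F}; the diagonal has {A,B,C,E,G}; that leaves D.
At row 2, column 7: row 2 has {B,D}; column 7 has {A,B,C,D,E,F}; that leaves G.
At row 3, column 1: row 3 has {B,C}; column 1 has {B,D,E,F,G}; that leaves A.
At row 3, column 2: row 3 has {A,B,C}; column 2 has {A,B,C,D,E,F}; that leaves G.
At row 3, column 3: row 3 has {A,B,C,G}; column 3 has {A,B,C,G}; the diagonal has {A,B,C,D,E,G}; that leaves F.
At row 3, column 4: row 3 has {A,B,C,F,G}; column 4 has {C,E,G}; that leaves D.
At row 3, column 5: row 3 has {A,B,C,D,F,G}; column 5 has {B,D,F,G}; that leaves E.
At row 6, column 4: row 6 has {A,C,D,E,F,G}; column 4 has {C,D,E,G}; that leaves B.
At row 1, column 3: row 1 has {B,E,F,G}; column 3 has {A,B,C,F,G}; that leaves D.
At row 1, column 4: row 1 has {B,D,E,F,G}; column 4 has {B,C,D,E,G}; that leaves A.
At row 1, column 5: row 1 has {A,B,D,E,F,G}; column 5 has {B,D,E,F,G}; that leaves C.
At row 2, column 1: row 2 has {B,D,G}; column 1 has {A,B,D,E,F,G}; that leaves C.
At row 2, column 3: row 2 has {B,C,D,G}; column 3 has {A,B,C,D,F,G}; that leaves E.
At row 2, column 4: row 2 has {B,C,D,E,G}; column 4 has {A,B,C,D,E,G}; that leaves F.
At row 2, column 5: row 2 has {B,C,D,E,F,G}; column 5 has {B,C,D,E,F,G}; that leaves A.

G B D A C E F / C D E F A B G / A G F D E C B / D C B E F G A / F A G C B D E / E F C B G A D / B E A G D F C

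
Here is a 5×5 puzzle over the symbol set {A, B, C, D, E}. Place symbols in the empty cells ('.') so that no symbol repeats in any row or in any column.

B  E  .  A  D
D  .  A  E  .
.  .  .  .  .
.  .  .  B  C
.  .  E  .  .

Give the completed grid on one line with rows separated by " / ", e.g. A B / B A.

At row 1, column 3: row 1 has {A,B,D,E}; column 3 has {A,E}; that leaves C.
At row 2, column 5: row 2 has {A,D,E}; column 5 has {C,D}; that leaves B.
At row 4, column 3: row 4 has {B,C}; column 3 has {A,C,E}; that leaves D.
At row 5, column 5: row 5 has {E}; column 5 has {B,C,D}; that leaves A.
At row 2, column 2: row 2 has {A,B,D,E}; column 2 has {E}; that leaves C.
At row 3, column 3: row 3 is empty so far; column 3 has {A,C,D,E}; that leaves B.
At row 3, column 5: row 3 has {B}; column 5 has {A,B,C,D}; that leaves E.
At row 4, column 2: row 4 has {B,C,D}; column 2 has {C,E}; that leaves A.
At row 5, column 1: row 5 has {A,E}; column 1 has {B,D}; that leaves C.
At row 5, column 4: row 5 has {A,C,E}; column 4 has {A,B,E}; that leaves D.
At row 3, column 1: row 3 has {B,E}; column 1 has {B,C,D}; that leaves A.
At row 3, column 2: row 3 has {A,B,E}; column 2 has {A,C,E}; that leaves D.
At row 3, column 4: row 3 has {A,B,D,E}; column 4 has {A,B,D,E}; that leaves C.
At row 4, column 1: row 4 has {A,B,C,D}; column 1 has {A,B,C,D}; that leaves E.
At row 5, column 2: row 5 has {A,C,D,E}; column 2 has {A,C,D,E}; that leaves B.

B E C A D / D C A E B / A D B C E / E A D B C / C B E D A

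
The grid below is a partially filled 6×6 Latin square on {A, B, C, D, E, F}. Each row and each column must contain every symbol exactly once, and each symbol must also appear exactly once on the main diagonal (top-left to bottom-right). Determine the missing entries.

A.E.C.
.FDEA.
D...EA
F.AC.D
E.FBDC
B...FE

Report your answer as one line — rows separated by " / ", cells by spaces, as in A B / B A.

(r2,c1): row 2 has {A,D,E,F}; column 1 has {A,B,D,E,F}, so it must be C.
(r2,c6): row 2 has {A,C,D,E,F}; column 6 has {A,C,D,E}, so it must be B.
(r3,c3): row 3 has {A,D,E}; column 3 has {A,D,E,F}; the diagonal has {A,C,D,E,F}, so it must be B.
(r3,c4): row 3 has {A,B,D,E}; column 4 has {B,C,E}, so it must be F.
(r4,c5): row 4 has {A,C,D,F}; column 5 has {A,C,D,E,F}, so it must be B.
(r5,c2): row 5 has {B,C,D,E,F}; column 2 has {F}, so it must be A.
(r6,c3): row 6 has {B,E,F}; column 3 has {A,B,D,E,F}, so it must be C.
(r1,c4): row 1 has {A,C,E}; column 4 has {B,C,E,F}, so it must be D.
(r1,c6): row 1 has {A,C,D,E}; column 6 has {A,B,C,D,E}, so it must be F.
(r3,c2): row 3 has {A,B,D,E,F}; column 2 has {A,F}, so it must be C.
(r4,c2): row 4 has {A,B,C,D,F}; column 2 has {A,C,F}, so it must be E.
(r6,c2): row 6 has {B,C,E,F}; column 2 has {A,C,E,F}, so it must be D.
(r6,c4): row 6 has {B,C,D,E,F}; column 4 has {B,C,D,E,F}, so it must be A.
(r1,c2): row 1 has {A,C,D,E,F}; column 2 has {A,C,D,E,F}, so it must be B.

A B E D C F / C F D E A B / D C B F E A / F E A C B D / E A F B D C / B D C A F E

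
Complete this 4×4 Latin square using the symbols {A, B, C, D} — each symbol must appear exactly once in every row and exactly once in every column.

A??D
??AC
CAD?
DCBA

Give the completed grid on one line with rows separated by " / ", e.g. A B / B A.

A B C D / B D A C / C A D B / D C B A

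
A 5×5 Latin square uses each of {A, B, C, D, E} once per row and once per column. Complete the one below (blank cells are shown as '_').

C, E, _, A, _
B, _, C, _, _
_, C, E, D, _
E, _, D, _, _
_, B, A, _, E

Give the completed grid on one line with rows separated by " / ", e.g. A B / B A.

row 1 has {A,C,E}; column 3 has {A,C,D,E} — only B is left for (r1,c3).
row 1 has {A,B,C,E}; column 5 has {E} — only D is left for (r1,c5).
row 2 has {B,C}; column 4 has {A,D} — only E is left for (r2,c4).
row 2 has {B,C,E}; column 5 has {D,E} — only A is left for (r2,c5).
row 3 has {C,D,E}; column 1 has {B,C,E} — only A is left for (r3,c1).
row 3 has {A,C,D,E}; column 5 has {A,D,E} — only B is left for (r3,c5).
row 4 has {D,E}; column 2 has {B,C,E} — only A is left for (r4,c2).
row 4 has {A,D,E}; column 5 has {A,B,D,E} — only C is left for (r4,c5).
row 5 has {A,B,E}; column 1 has {A,B,C,E} — only D is left for (r5,c1).
row 5 has {A,B,D,E}; column 4 has {A,D,E} — only C is left for (r5,c4).
row 2 has {A,B,C,E}; column 2 has {A,B,C,E} — only D is left for (r2,c2).
row 4 has {A,C,D,E}; column 4 has {A,C,D,E} — only B is left for (r4,c4).

C E B A D / B D C E A / A C E D B / E A D B C / D B A C E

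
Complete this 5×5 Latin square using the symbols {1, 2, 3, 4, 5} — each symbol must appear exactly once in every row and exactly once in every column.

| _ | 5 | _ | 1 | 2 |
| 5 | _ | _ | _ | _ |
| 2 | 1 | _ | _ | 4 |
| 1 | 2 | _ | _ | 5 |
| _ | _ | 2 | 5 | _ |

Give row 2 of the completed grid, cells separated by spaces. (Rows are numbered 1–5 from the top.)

5 4 1 2 3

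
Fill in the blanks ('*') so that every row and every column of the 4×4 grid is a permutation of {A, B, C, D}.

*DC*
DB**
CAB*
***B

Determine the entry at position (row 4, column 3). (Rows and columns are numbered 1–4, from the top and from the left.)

(r1,c4): row 1 has {C,D}; column 4 has {B}, so it must be A.
(r2,c3): row 2 has {B,D}; column 3 has {B,C}, so it must be A.
(r2,c4): row 2 has {A,B,D}; column 4 has {A,B}, so it must be C.
(r3,c4): row 3 has {A,B,C}; column 4 has {A,B,C}, so it must be D.
(r4,c1): row 4 has {B}; column 1 has {C,D}, so it must be A.
(r4,c2): row 4 has {A,B}; column 2 has {A,B,D}, so it must be C.
(r4,c3): row 4 has {A,B,C}; column 3 has {A,B,C}, so it must be D.

D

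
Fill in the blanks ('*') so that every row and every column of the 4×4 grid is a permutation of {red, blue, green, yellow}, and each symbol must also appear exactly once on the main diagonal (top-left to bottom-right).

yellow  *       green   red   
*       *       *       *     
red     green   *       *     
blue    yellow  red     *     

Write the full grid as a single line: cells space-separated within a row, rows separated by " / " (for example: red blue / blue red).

yellow blue green red / green red yellow blue / red green blue yellow / blue yellow red green

row 1 has {red,green,yellow}; column 2 has {green,yellow} — only blue is left for (r1,c2).
row 2 is empty so far; column 1 has {red,blue,yellow} — only green is left for (r2,c1).
row 2 has {green}; column 2 has {blue,green,yellow}; the diagonal has {yellow} — only red is left for (r2,c2).
row 3 has {red,green}; column 3 has {red,green}; the diagonal has {red,yellow} — only blue is left for (r3,c3).
row 3 has {red,blue,green}; column 4 has {red} — only yellow is left for (r3,c4).
row 4 has {red,blue,yellow}; column 4 has {red,yellow}; the diagonal has {red,blue,yellow} — only green is left for (r4,c4).
row 2 has {red,green}; column 3 has {red,blue,green} — only yellow is left for (r2,c3).
row 2 has {red,green,yellow}; column 4 has {red,green,yellow} — only blue is left for (r2,c4).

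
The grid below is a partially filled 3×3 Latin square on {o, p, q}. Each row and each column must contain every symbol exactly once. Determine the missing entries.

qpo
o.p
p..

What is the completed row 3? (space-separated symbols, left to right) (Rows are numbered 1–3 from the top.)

p o q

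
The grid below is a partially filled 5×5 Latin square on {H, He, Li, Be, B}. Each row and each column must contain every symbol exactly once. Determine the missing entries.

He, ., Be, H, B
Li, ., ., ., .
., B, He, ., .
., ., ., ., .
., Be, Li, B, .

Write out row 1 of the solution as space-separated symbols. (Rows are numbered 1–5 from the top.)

(r1,c2) = Li

He Li Be H B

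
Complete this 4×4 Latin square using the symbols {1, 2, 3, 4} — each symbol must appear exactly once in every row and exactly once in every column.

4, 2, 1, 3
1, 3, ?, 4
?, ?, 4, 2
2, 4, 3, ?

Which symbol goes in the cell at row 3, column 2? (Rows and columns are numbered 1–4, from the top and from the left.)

1

(r2,c3): row 2 has {1,3,4}; column 3 has {1,3,4}, so it must be 2.
(r3,c1): row 3 has {2,4}; column 1 has {1,2,4}, so it must be 3.
(r3,c2): row 3 has {2,3,4}; column 2 has {2,3,4}, so it must be 1.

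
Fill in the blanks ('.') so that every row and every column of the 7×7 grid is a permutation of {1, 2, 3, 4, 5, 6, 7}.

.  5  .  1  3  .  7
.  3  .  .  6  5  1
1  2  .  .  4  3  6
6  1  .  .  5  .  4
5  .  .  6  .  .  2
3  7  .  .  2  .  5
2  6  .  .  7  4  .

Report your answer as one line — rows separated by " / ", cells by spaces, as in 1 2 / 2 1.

4 5 2 1 3 6 7 / 7 3 4 2 6 5 1 / 1 2 5 7 4 3 6 / 6 1 7 3 5 2 4 / 5 4 3 6 1 7 2 / 3 7 6 4 2 1 5 / 2 6 1 5 7 4 3

row 1 has {1,3,5,7}; column 1 has {1,2,3,5,6} — only 4 is left for (r1,c1).
row 2 has {1,3,5,6}; column 1 has {1,2,3,4,5,6} — only 7 is left for (r2,c1).
row 5 has {2,5,6}; column 2 has {1,2,3,5,6,7} — only 4 is left for (r5,c2).
row 5 has {2,4,5,6}; column 5 has {2,3,4,5,6,7} — only 1 is left for (r5,c5).
row 5 has {1,2,4,5,6}; column 6 has {3,4,5} — only 7 is left for (r5,c6).
row 6 has {2,3,5,7}; column 4 has {1,6} — only 4 is left for (r6,c4).
row 7 has {2,4,6,7}; column 7 has {1,2,4,5,6,7} — only 3 is left for (r7,c7).
row 2 has {1,3,5,6,7}; column 4 has {1,4,6} — only 2 is left for (r2,c4).
row 4 has {1,4,5,6}; column 6 has {3,4,5,7} — only 2 is left for (r4,c6).
row 5 has {1,2,4,5,6,7}; column 3 is empty so far — only 3 is left for (r5,c3).
row 7 has {2,3,4,6,7}; column 4 has {1,2,4,6} — only 5 is left for (r7,c4).
row 1 has {1,3,4,5,7}; column 6 has {2,3,4,5,7} — only 6 is left for (r1,c6).
row 2 has {1,2,3,5,6,7}; column 3 has {3} — only 4 is left for (r2,c3).
row 3 has {1,2,3,4,6}; column 4 has {1,2,4,5,6} — only 7 is left for (r3,c4).
row 4 has {1,2,4,5,6}; column 3 has {3,4} — only 7 is left for (r4,c3).
row 4 has {1,2,4,5,6,7}; column 4 has {1,2,4,5,6,7} — only 3 is left for (r4,c4).
row 6 has {2,3,4,5,7}; column 6 has {2,3,4,5,6,7} — only 1 is left for (r6,c6).
row 7 has {2,3,4,5,6,7}; column 3 has {3,4,7} — only 1 is left for (r7,c3).
row 1 has {1,3,4,5,6,7}; column 3 has {1,3,4,7} — only 2 is left for (r1,c3).
row 3 has {1,2,3,4,6,7}; column 3 has {1,2,3,4,7} — only 5 is left for (r3,c3).
row 6 has {1,2,3,4,5,7}; column 3 has {1,2,3,4,5,7} — only 6 is left for (r6,c3).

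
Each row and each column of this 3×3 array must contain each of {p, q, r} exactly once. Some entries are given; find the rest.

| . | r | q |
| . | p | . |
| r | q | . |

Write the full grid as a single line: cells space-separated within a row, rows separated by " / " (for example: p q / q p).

Cell (r1,c1): row 1 has {q,r}; column 1 has {r} → p.
Cell (r2,c1): row 2 has {p}; column 1 has {p,r} → q.
Cell (r2,c3): row 2 has {p,q}; column 3 has {q} → r.
Cell (r3,c3): row 3 has {q,r}; column 3 has {q,r} → p.

p r q / q p r / r q p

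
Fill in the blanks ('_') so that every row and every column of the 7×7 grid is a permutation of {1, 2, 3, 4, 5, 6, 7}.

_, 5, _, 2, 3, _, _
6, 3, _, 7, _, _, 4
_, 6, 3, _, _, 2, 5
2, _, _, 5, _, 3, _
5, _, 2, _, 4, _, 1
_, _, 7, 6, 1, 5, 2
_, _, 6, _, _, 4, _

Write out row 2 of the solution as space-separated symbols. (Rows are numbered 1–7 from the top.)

6 3 5 7 2 1 4

row 2 has {3,4,6,7}; column 6 has {2,3,4,5} — only 1 is left for (r2,c6).
row 3 has {2,3,5,6}; column 5 has {1,3,4} — only 7 is left for (r3,c5).
row 4 has {2,3,5}; column 5 has {1,3,4,7} — only 6 is left for (r4,c5).
row 4 has {2,3,5,6}; column 7 has {1,2,4,5} — only 7 is left for (r4,c7).
row 5 has {1,2,4,5}; column 2 has {3,5,6} — only 7 is left for (r5,c2).
row 5 has {1,2,4,5,7}; column 4 has {2,5,6,7} — only 3 is left for (r5,c4).
row 5 has {1,2,3,4,5,7}; column 6 has {1,2,3,4,5} — only 6 is left for (r5,c6).
row 6 has {1,2,5,6,7}; column 2 has {3,5,6,7} — only 4 is left for (r6,c2).
row 7 has {4,6}; column 4 has {2,3,5,6,7} — only 1 is left for (r7,c4).
row 7 has {1,4,6}; column 7 has {1,2,4,5,7} — only 3 is left for (r7,c7).
row 1 has {2,3,5}; column 6 has {1,2,3,4,5,6} — only 7 is left for (r1,c6).
row 1 has {2,3,5,7}; column 7 has {1,2,3,4,5,7} — only 6 is left for (r1,c7).
row 2 has {1,3,4,6,7}; column 3 has {2,3,6,7} — only 5 is left for (r2,c3).
row 2 has {1,3,4,5,6,7}; column 5 has {1,3,4,6,7} — only 2 is left for (r2,c5).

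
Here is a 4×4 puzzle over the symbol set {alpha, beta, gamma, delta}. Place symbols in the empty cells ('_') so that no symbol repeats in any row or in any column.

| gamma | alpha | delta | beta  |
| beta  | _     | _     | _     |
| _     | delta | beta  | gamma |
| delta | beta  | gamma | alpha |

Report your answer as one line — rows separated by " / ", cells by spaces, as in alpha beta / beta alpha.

(r2,c2): row 2 has {beta}; column 2 has {alpha,beta,delta}, so it must be gamma.
(r2,c3): row 2 has {beta,gamma}; column 3 has {beta,gamma,delta}, so it must be alpha.
(r2,c4): row 2 has {alpha,beta,gamma}; column 4 has {alpha,beta,gamma}, so it must be delta.
(r3,c1): row 3 has {beta,gamma,delta}; column 1 has {beta,gamma,delta}, so it must be alpha.

gamma alpha delta beta / beta gamma alpha delta / alpha delta beta gamma / delta beta gamma alpha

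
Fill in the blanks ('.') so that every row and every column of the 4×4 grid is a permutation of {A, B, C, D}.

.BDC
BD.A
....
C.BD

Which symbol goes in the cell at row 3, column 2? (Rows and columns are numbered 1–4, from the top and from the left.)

(r1,c1) = A
(r2,c3) = C
(r3,c1) = D
(r3,c3) = A
(r3,c4) = B
(r4,c2) = A
(r3,c2) = C

C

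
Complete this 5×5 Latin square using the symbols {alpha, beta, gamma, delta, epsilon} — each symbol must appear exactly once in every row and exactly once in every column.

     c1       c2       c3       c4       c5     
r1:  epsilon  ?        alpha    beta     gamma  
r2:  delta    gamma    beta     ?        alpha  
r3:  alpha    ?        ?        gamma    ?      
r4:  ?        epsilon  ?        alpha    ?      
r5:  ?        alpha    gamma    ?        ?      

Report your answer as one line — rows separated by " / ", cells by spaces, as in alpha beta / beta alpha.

epsilon delta alpha beta gamma / delta gamma beta epsilon alpha / alpha beta epsilon gamma delta / gamma epsilon delta alpha beta / beta alpha gamma delta epsilon

At row 1, column 2: row 1 has {alpha,beta,gamma,epsilon}; column 2 has {alpha,gamma,epsilon}; that leaves delta.
At row 2, column 4: row 2 has {alpha,beta,gamma,delta}; column 4 has {alpha,beta,gamma}; that leaves epsilon.
At row 3, column 2: row 3 has {alpha,gamma}; column 2 has {alpha,gamma,delta,epsilon}; that leaves beta.
At row 4, column 3: row 4 has {alpha,epsilon}; column 3 has {alpha,beta,gamma}; that leaves delta.
At row 4, column 5: row 4 has {alpha,delta,epsilon}; column 5 has {alpha,gamma}; that leaves beta.
At row 5, column 1: row 5 has {alpha,gamma}; column 1 has {alpha,delta,epsilon}; that leaves beta.
At row 5, column 4: row 5 has {alpha,beta,gamma}; column 4 has {alpha,beta,gamma,epsilon}; that leaves delta.
At row 5, column 5: row 5 has {alpha,beta,gamma,delta}; column 5 has {alpha,beta,gamma}; that leaves epsilon.
At row 3, column 3: row 3 has {alpha,beta,gamma}; column 3 has {alpha,beta,gamma,delta}; that leaves epsilon.
At row 3, column 5: row 3 has {alpha,beta,gamma,epsilon}; column 5 has {alpha,beta,gamma,epsilon}; that leaves delta.
At row 4, column 1: row 4 has {alpha,beta,delta,epsilon}; column 1 has {alpha,beta,delta,epsilon}; that leaves gamma.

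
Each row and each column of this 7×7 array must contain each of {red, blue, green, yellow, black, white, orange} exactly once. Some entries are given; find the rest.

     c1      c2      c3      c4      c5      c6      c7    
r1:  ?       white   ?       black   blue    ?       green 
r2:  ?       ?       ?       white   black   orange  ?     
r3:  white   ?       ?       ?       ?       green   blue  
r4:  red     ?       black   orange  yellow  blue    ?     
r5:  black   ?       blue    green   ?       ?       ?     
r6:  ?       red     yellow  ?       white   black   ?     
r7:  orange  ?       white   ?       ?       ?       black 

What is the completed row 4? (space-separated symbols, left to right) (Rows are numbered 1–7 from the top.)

red green black orange yellow blue white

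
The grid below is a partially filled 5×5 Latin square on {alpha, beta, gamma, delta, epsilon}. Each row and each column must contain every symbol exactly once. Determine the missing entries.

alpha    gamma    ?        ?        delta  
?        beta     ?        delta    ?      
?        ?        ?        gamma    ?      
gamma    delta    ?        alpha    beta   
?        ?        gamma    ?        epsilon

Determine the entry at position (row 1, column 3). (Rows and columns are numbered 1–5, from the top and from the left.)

beta

At row 2, column 1: row 2 has {beta,delta}; column 1 has {alpha,gamma}; that leaves epsilon.
At row 2, column 3: row 2 has {beta,delta,epsilon}; column 3 has {gamma}; that leaves alpha.
At row 2, column 5: row 2 has {alpha,beta,delta,epsilon}; column 5 has {beta,delta,epsilon}; that leaves gamma.
At row 3, column 5: row 3 has {gamma}; column 5 has {beta,gamma,delta,epsilon}; that leaves alpha.
At row 4, column 3: row 4 has {alpha,beta,gamma,delta}; column 3 has {alpha,gamma}; that leaves epsilon.
At row 5, column 2: row 5 has {gamma,epsilon}; column 2 has {beta,gamma,delta}; that leaves alpha.
At row 5, column 4: row 5 has {alpha,gamma,epsilon}; column 4 has {alpha,gamma,delta}; that leaves beta.
At row 1, column 3: row 1 has {alpha,gamma,delta}; column 3 has {alpha,gamma,epsilon}; that leaves beta.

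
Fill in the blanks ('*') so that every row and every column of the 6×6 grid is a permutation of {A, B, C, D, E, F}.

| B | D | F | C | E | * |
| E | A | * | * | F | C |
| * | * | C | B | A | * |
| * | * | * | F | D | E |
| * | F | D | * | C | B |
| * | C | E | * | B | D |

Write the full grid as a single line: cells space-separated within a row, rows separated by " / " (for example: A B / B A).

B D F C E A / E A B D F C / D E C B A F / C B A F D E / A F D E C B / F C E A B D

(r1,c6) = A
(r2,c3) = B
(r2,c4) = D
(r3,c2) = E
(r3,c6) = F
(r4,c2) = B
(r4,c3) = A
(r5,c1) = A
(r5,c4) = E
(r6,c1) = F
(r6,c4) = A
(r3,c1) = D
(r4,c1) = C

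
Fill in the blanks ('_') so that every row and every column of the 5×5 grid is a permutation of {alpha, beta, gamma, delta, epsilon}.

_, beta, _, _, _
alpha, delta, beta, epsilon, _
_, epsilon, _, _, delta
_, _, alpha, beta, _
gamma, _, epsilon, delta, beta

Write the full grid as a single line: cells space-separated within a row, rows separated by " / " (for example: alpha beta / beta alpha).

epsilon beta delta gamma alpha / alpha delta beta epsilon gamma / beta epsilon gamma alpha delta / delta gamma alpha beta epsilon / gamma alpha epsilon delta beta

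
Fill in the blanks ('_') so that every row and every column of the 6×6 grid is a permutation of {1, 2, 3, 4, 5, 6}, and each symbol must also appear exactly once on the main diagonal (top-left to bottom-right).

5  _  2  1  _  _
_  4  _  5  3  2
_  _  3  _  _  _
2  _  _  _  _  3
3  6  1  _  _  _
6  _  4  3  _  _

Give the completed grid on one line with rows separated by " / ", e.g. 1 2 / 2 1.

5 3 2 1 6 4 / 1 4 6 5 3 2 / 4 5 3 2 1 6 / 2 1 5 6 4 3 / 3 6 1 4 2 5 / 6 2 4 3 5 1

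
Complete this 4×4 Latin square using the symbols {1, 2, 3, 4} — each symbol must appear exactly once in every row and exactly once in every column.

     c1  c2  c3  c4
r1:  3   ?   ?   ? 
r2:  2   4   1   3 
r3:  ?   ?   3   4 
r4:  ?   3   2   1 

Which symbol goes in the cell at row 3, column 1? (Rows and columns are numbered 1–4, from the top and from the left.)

row 1 has {3}; column 3 has {1,2,3} — only 4 is left for (r1,c3).
row 1 has {3,4}; column 4 has {1,3,4} — only 2 is left for (r1,c4).
row 3 has {3,4}; column 1 has {2,3} — only 1 is left for (r3,c1).

1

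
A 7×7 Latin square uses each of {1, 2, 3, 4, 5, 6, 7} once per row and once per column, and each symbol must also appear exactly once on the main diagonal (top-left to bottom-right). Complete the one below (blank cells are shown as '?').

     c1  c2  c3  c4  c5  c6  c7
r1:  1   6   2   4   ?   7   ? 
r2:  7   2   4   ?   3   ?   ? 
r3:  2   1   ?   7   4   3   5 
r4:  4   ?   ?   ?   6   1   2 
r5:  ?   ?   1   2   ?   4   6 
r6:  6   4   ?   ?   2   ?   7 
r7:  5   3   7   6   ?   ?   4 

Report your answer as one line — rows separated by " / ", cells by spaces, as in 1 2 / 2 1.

1 6 2 4 5 7 3 / 7 2 4 5 3 6 1 / 2 1 6 7 4 3 5 / 4 7 5 3 6 1 2 / 3 5 1 2 7 4 6 / 6 4 3 1 2 5 7 / 5 3 7 6 1 2 4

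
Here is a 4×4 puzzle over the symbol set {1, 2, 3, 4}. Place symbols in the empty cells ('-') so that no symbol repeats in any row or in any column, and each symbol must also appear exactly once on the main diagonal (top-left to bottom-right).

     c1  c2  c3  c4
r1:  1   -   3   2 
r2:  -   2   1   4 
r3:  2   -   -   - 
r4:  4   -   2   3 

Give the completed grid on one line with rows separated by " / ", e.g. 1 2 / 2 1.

1 4 3 2 / 3 2 1 4 / 2 3 4 1 / 4 1 2 3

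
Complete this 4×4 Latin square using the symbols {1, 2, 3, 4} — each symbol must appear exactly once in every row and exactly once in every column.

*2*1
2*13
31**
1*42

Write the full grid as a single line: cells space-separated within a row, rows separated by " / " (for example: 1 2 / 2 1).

row 1 has {1,2}; column 1 has {1,2,3} — only 4 is left for (r1,c1).
row 1 has {1,2,4}; column 3 has {1,4} — only 3 is left for (r1,c3).
row 2 has {1,2,3}; column 2 has {1,2} — only 4 is left for (r2,c2).
row 3 has {1,3}; column 3 has {1,3,4} — only 2 is left for (r3,c3).
row 3 has {1,2,3}; column 4 has {1,2,3} — only 4 is left for (r3,c4).
row 4 has {1,2,4}; column 2 has {1,2,4} — only 3 is left for (r4,c2).

4 2 3 1 / 2 4 1 3 / 3 1 2 4 / 1 3 4 2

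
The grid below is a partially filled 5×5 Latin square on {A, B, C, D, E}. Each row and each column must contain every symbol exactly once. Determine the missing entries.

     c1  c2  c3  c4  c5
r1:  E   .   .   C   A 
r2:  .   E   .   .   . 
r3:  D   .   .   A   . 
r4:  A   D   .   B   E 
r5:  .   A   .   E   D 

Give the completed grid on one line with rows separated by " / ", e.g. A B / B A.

E B D C A / B E A D C / D C E A B / A D C B E / C A B E D

At row 1, column 2: row 1 has {A,C,E}; column 2 has {A,D,E}; that leaves B.
At row 1, column 3: row 1 has {A,B,C,E}; column 3 is empty so far; that leaves D.
At row 2, column 4: row 2 has {E}; column 4 has {A,B,C,E}; that leaves D.
At row 3, column 2: row 3 has {A,D}; column 2 has {A,B,D,E}; that leaves C.
At row 3, column 5: row 3 has {A,C,D}; column 5 has {A,D,E}; that leaves B.
At row 4, column 3: row 4 has {A,B,D,E}; column 3 has {D}; that leaves C.
At row 5, column 3: row 5 has {A,D,E}; column 3 has {C,D}; that leaves B.
At row 2, column 3: row 2 has {D,E}; column 3 has {B,C,D}; that leaves A.
At row 2, column 5: row 2 has {A,D,E}; column 5 has {A,B,D,E}; that leaves C.
At row 3, column 3: row 3 has {A,B,C,D}; column 3 has {A,B,C,D}; that leaves E.
At row 5, column 1: row 5 has {A,B,D,E}; column 1 has {A,D,E}; that leaves C.
At row 2, column 1: row 2 has {A,C,D,E}; column 1 has {A,C,D,E}; that leaves B.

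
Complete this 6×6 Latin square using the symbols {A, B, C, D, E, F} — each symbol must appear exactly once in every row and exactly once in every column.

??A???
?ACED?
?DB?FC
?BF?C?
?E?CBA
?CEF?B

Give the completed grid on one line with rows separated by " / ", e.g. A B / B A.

C F A B E D / B A C E D F / E D B A F C / A B F D C E / F E D C B A / D C E F A B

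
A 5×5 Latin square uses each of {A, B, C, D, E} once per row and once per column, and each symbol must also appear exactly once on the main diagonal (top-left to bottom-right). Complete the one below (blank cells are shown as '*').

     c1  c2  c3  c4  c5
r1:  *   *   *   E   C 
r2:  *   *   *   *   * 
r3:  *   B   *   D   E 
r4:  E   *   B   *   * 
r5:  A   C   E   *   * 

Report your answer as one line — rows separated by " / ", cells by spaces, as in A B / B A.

B A D E C / D E C A B / C B A D E / E D B C A / A C E B D

At row 3, column 1: row 3 has {B,D,E}; column 1 has {A,E}; that leaves C.
At row 3, column 3: row 3 has {B,C,D,E}; column 3 has {B,E}; the diagonal is empty so far; that leaves A.
At row 4, column 4: row 4 has {B,E}; column 4 has {D,E}; the diagonal has {A}; that leaves C.
At row 5, column 4: row 5 has {A,C,E}; column 4 has {C,D,E}; that leaves B.
At row 5, column 5: row 5 has {A,B,C,E}; column 5 has {C,E}; the diagonal has {A,C}; that leaves D.
At row 1, column 1: row 1 has {C,E}; column 1 has {A,C,E}; the diagonal has {A,C,D}; that leaves B.
At row 1, column 3: row 1 has {B,C,E}; column 3 has {A,B,E}; that leaves D.
At row 2, column 1: row 2 is empty so far; column 1 has {A,B,C,E}; that leaves D.
At row 2, column 2: row 2 has {D}; column 2 has {B,C}; the diagonal has {A,B,C,D}; that leaves E.
At row 2, column 3: row 2 has {D,E}; column 3 has {A,B,D,E}; that leaves C.
At row 2, column 4: row 2 has {C,D,E}; column 4 has {B,C,D,E}; that leaves A.
At row 2, column 5: row 2 has {A,C,D,E}; column 5 has {C,D,E}; that leaves B.
At row 4, column 5: row 4 has {B,C,E}; column 5 has {B,C,D,E}; that leaves A.
At row 1, column 2: row 1 has {B,C,D,E}; column 2 has {B,C,E}; that leaves A.
At row 4, column 2: row 4 has {A,B,C,E}; column 2 has {A,B,C,E}; that leaves D.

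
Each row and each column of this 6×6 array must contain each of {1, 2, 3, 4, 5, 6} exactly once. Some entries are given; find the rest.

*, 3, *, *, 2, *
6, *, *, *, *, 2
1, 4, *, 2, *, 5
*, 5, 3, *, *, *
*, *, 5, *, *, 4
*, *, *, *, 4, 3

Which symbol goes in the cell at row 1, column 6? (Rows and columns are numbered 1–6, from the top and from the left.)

Cell (r2,c2): row 2 has {2,6}; column 2 has {3,4,5} → 1.
Cell (r2,c3): row 2 has {1,2,6}; column 3 has {3,5} → 4.
Cell (r3,c3): row 3 has {1,2,4,5}; column 3 has {3,4,5} → 6.
Cell (r3,c5): row 3 has {1,2,4,5,6}; column 5 has {2,4} → 3.
Cell (r1,c3): row 1 has {2,3}; column 3 has {3,4,5,6} → 1.
Cell (r1,c6): row 1 has {1,2,3}; column 6 has {2,3,4,5} → 6.

6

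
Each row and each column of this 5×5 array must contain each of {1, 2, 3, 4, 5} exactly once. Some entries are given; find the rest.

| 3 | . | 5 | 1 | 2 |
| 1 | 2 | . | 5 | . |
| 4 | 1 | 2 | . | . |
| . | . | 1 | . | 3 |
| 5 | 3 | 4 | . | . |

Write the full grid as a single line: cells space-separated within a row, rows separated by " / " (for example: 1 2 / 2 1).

(r1,c2) = 4
(r2,c3) = 3
(r2,c5) = 4
(r3,c4) = 3
(r3,c5) = 5
(r4,c1) = 2
(r4,c2) = 5
(r4,c4) = 4
(r5,c4) = 2
(r5,c5) = 1

3 4 5 1 2 / 1 2 3 5 4 / 4 1 2 3 5 / 2 5 1 4 3 / 5 3 4 2 1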